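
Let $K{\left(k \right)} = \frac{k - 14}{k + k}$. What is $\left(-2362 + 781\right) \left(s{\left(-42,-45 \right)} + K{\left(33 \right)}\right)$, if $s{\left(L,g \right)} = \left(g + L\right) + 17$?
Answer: $\frac{2424727}{22} \approx 1.1021 \cdot 10^{5}$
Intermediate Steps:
$K{\left(k \right)} = \frac{-14 + k}{2 k}$
$s{\left(L,g \right)} = 17 + L + g$ ($s{\left(L,g \right)} = \left(L + g\right) + 17 = 17 + L + g$)
$\left(-2362 + 781\right) \left(s{\left(-42,-45 \right)} + K{\left(33 \right)}\right) = \left(-2362 + 781\right) \left(\left(17 - 42 - 45\right) + \frac{-14 + 33}{2 \cdot 33}\right) = - 1581 \left(-70 + \frac{1}{2} \cdot \frac{1}{33} \cdot 19\right) = - 1581 \left(-70 + \frac{19}{66}\right) = \left(-1581\right) \left(- \frac{4601}{66}\right) = \frac{2424727}{22}$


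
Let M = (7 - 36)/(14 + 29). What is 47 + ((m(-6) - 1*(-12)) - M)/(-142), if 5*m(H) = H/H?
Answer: 716071/15265 ≈ 46.909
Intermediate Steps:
m(H) = ⅕ (m(H) = (H/H)/5 = (⅕)*1 = ⅕)
M = -29/43 ≈ -0.67442
47 + ((m(-6) - 1*(-12)) - M)/(-142) = 47 + ((⅕ - 1*(-12)) - 1*(-29/43))/(-142) = 47 + ((⅕ + 12) + 29/43)*(-1/142) = 47 + (61/5 + 29/43)*(-1/142) = 47 + (2768/215)*(-1/142) = 47 - 1384/15265 = 716071/15265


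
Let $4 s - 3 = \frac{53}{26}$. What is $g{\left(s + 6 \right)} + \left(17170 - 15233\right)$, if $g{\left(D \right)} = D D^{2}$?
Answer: $\frac{2609230443}{1124864} \approx 2319.6$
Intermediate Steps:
$s = \frac{131}{104}$ ($s = \frac{3}{4} + \frac{53 \cdot \frac{1}{26}}{4} = \frac{3}{4} + \frac{1}{4} \cdot \frac{53}{26} = \frac{3}{4} + \frac{53}{104} = \frac{131}{104} \approx 1.2596$)
$g{\left(D \right)} = D^{3}$
$g{\left(s + 6 \right)} + \left(17170 - 15233\right) = \left(\frac{131}{104} + 6\right)^{3} + \left(17170 - 15233\right) = \left(\frac{755}{104}\right)^{3} + \left(17170 - 15233\right) = \frac{430368875}{1124864} + 1937 = \frac{2609230443}{1124864}$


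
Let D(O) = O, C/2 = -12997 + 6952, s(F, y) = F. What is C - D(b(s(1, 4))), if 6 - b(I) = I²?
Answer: -12095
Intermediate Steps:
C = -12090 (C = 2*(-12997 + 6952) = 2*(-6045) = -12090)
b(I) = 6 - I²
C - D(b(s(1, 4))) = -12090 - (6 - 1*1²) = -12090 - (6 - 1*1) = -12090 - (6 - 1) = -12090 - 1*5 = -12090 - 5 = -12095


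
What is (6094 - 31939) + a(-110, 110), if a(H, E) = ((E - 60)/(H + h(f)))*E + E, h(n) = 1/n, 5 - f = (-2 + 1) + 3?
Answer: -8483315/329 ≈ -25785.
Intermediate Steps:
f = 3 (f = 5 - ((-2 + 1) + 3) = 5 - (-1 + 3) = 5 - 1*2 = 5 - 2 = 3)
a(H, E) = E + E*(-60 + E)/(⅓ + H) (a(H, E) = ((E - 60)/(H + 1/3))*E + E = ((-60 + E)/(H + ⅓))*E + E = ((-60 + E)/(⅓ + H))*E + E = E*(-60 + E)/(⅓ + H) + E = E + E*(-60 + E)/(⅓ + H))
(6094 - 31939) + a(-110, 110) = (6094 - 31939) + 110*(-179 + 3*110 + 3*(-110))/(1 + 3*(-110)) = -25845 + 110*(-179 + 330 - 330)/(1 - 330) = -25845 + 110*(-179)/(-329) = -25845 + 110*(-1/329)*(-179) = -25845 + 19690/329 = -8483315/329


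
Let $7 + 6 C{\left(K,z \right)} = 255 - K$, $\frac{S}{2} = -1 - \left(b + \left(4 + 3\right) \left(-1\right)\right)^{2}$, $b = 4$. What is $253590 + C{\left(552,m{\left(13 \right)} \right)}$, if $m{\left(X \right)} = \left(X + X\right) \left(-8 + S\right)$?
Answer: $\frac{760618}{3} \approx 2.5354 \cdot 10^{5}$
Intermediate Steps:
$S = -20$ ($S = 2 \left(-1 - \left(4 + \left(4 + 3\right) \left(-1\right)\right)^{2}\right) = 2 \left(-1 - \left(4 + 7 \left(-1\right)\right)^{2}\right) = 2 \left(-1 - \left(4 - 7\right)^{2}\right) = 2 \left(-1 - \left(-3\right)^{2}\right) = 2 \left(-1 - 9\right) = 2 \left(-10\right) = -20$)
$m{\left(X \right)} = - 56 X$ ($m{\left(X \right)} = \left(X + X\right) \left(-8 - 20\right) = 2 X \left(-28\right) = - 56 X$)
$C{\left(K,z \right)} = \frac{124}{3} - \frac{K}{6}$ ($C{\left(K,z \right)} = - \frac{7}{6} + \frac{255 - K}{6} = - \frac{7}{6} - \left(- \frac{85}{2} + \frac{K}{6}\right) = \frac{124}{3} - \frac{K}{6}$)
$253590 + C{\left(552,m{\left(13 \right)} \right)} = 253590 + \left(\frac{124}{3} - 92\right) = 253590 - \frac{152}{3} = \frac{760618}{3}$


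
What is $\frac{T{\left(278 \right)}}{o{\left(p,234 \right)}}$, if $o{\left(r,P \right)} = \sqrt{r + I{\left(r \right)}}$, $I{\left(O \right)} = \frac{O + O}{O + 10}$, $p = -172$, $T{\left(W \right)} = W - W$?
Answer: $0$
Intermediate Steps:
$T{\left(W \right)} = 0$
$I{\left(O \right)} = \frac{2 O}{10 + O}$
$o{\left(r,P \right)} = \sqrt{r + \frac{2 r}{10 + r}}$
$\frac{T{\left(278 \right)}}{o{\left(p,234 \right)}} = \frac{0}{\sqrt{- \frac{172 \left(12 - 172\right)}{10 - 172}}} = \frac{0}{\sqrt{\left(-172\right) \frac{1}{-162} \left(-160\right)}} = \frac{0}{\sqrt{\left(-172\right) \left(- \frac{1}{162}\right) \left(-160\right)}} = \frac{0}{\sqrt{- \frac{13760}{81}}} = \frac{0}{\frac{8}{9} i \sqrt{215}} = 0 \left(- \frac{9 i \sqrt{215}}{1720}\right) = 0$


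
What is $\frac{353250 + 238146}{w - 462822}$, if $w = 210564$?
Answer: $- \frac{98566}{42043} \approx -2.3444$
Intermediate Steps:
$\frac{353250 + 238146}{w - 462822} = \frac{353250 + 238146}{210564 - 462822} = \frac{591396}{-252258} = 591396 \left(- \frac{1}{252258}\right) = - \frac{98566}{42043}$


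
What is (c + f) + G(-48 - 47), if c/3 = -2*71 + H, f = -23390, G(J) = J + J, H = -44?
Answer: -24138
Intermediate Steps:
G(J) = 2*J
c = -558 (c = 3*(-2*71 - 44) = 3*(-142 - 44) = 3*(-186) = -558)
(c + f) + G(-48 - 47) = (-558 - 23390) + 2*(-48 - 47) = -23948 + 2*(-95) = -23948 - 190 = -24138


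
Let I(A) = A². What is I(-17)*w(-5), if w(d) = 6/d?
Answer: -1734/5 ≈ -346.80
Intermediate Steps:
I(-17)*w(-5) = (-17)²*(6/(-5)) = 289*(6*(-⅕)) = 289*(-6/5) = -1734/5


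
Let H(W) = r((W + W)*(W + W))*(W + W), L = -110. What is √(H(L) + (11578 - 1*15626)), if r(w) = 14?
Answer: 18*I*√22 ≈ 84.427*I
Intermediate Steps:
H(W) = 28*W (H(W) = 14*(W + W) = 14*(2*W) = 28*W)
√(H(L) + (11578 - 1*15626)) = √(28*(-110) + (11578 - 1*15626)) = √(-3080 + (11578 - 15626)) = √(-3080 - 4048) = √(-7128) = 18*I*√22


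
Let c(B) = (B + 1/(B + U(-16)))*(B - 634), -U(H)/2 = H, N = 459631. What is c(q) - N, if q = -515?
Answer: 21269127/161 ≈ 1.3211e+5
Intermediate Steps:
U(H) = -2*H
c(B) = (-634 + B)*(B + 1/(32 + B)) (c(B) = (B + 1/(B - 2*(-16)))*(B - 634) = (B + 1/(B + 32))*(-634 + B) = (B + 1/(32 + B))*(-634 + B) = (-634 + B)*(B + 1/(32 + B)))
c(q) - N = (-634 + (-515)³ - 20287*(-515) - 602*(-515)²)/(32 - 515) - 1*459631 = (-634 - 136590875 + 10447805 - 602*265225)/(-483) - 459631 = -(-634 - 136590875 + 10447805 - 159665450)/483 - 459631 = -1/483*(-285809154) - 459631 = 95269718/161 - 459631 = 21269127/161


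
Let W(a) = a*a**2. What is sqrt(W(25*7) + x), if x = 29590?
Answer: sqrt(5388965) ≈ 2321.4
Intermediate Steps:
W(a) = a**3
sqrt(W(25*7) + x) = sqrt((25*7)**3 + 29590) = sqrt(175**3 + 29590) = sqrt(5359375 + 29590) = sqrt(5388965)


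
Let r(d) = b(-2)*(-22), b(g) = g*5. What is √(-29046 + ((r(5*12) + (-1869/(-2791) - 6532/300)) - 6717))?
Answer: I*√62332430113119/41865 ≈ 188.58*I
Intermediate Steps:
b(g) = 5*g
r(d) = 220 (r(d) = (5*(-2))*(-22) = -10*(-22) = 220)
√(-29046 + ((r(5*12) + (-1869/(-2791) - 6532/300)) - 6717)) = √(-29046 + ((220 + (-1869/(-2791) - 6532/300)) - 6717)) = √(-29046 + ((220 + (-1869*(-1/2791) - 6532*1/300)) - 6717)) = √(-29046 + ((220 + (1869/2791 - 1633/75)) - 6717)) = √(-29046 + ((220 - 4417528/209325) - 6717)) = √(-29046 + (41633972/209325 - 6717)) = √(-29046 - 1364402053/209325) = √(-7444456003/209325) = I*√62332430113119/41865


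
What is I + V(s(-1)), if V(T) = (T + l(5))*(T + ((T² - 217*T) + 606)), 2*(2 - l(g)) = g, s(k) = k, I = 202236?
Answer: 402003/2 ≈ 2.0100e+5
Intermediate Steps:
l(g) = 2 - g/2
V(T) = (-½ + T)*(606 + T² - 216*T) (V(T) = (T + (2 - ½*5))*(T + ((T² - 217*T) + 606)) = (T + (2 - 5/2))*(T + (606 + T² - 217*T)) = (T - ½)*(606 + T² - 216*T) = (-½ + T)*(606 + T² - 216*T))
I + V(s(-1)) = 202236 + (-303 + (-1)³ + 714*(-1) - 433/2*(-1)²) = 202236 + (-303 - 1 - 714 - 433/2*1) = 202236 + (-303 - 1 - 714 - 433/2) = 202236 - 2469/2 = 402003/2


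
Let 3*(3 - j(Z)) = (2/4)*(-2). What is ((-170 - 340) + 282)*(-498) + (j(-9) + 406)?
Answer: 341860/3 ≈ 1.1395e+5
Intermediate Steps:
j(Z) = 10/3 (j(Z) = 3 - 2/4*(-2)/3 = 3 - 2*(1/4)*(-2)/3 = 3 - (-2)/6 = 3 - 1/3*(-1) = 3 + 1/3 = 10/3)
((-170 - 340) + 282)*(-498) + (j(-9) + 406) = ((-170 - 340) + 282)*(-498) + (10/3 + 406) = (-510 + 282)*(-498) + 1228/3 = -228*(-498) + 1228/3 = 113544 + 1228/3 = 341860/3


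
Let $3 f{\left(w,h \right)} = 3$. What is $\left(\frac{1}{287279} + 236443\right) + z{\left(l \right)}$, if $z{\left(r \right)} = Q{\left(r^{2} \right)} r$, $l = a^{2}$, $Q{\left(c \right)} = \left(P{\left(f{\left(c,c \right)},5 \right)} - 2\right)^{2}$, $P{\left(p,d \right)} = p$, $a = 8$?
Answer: $\frac{67943494454}{287279} \approx 2.3651 \cdot 10^{5}$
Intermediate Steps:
$f{\left(w,h \right)} = 1$ ($f{\left(w,h \right)} = \frac{1}{3} \cdot 3 = 1$)
$Q{\left(c \right)} = 1$ ($Q{\left(c \right)} = \left(1 - 2\right)^{2} = \left(-1\right)^{2} = 1$)
$l = 64$ ($l = 8^{2} = 64$)
$z{\left(r \right)} = r$ ($z{\left(r \right)} = 1 r = r$)
$\left(\frac{1}{287279} + 236443\right) + z{\left(l \right)} = \left(\frac{1}{287279} + 236443\right) + 64 = \frac{67925108598}{287279} + 64 = \frac{67943494454}{287279}$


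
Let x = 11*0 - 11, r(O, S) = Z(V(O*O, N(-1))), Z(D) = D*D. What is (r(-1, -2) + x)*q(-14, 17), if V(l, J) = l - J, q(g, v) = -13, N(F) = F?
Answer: 91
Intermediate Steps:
Z(D) = D**2
r(O, S) = (1 + O**2)**2 (r(O, S) = (O*O - 1*(-1))**2 = (O**2 + 1)**2 = (1 + O**2)**2)
x = -11 (x = 0 - 11 = -11)
(r(-1, -2) + x)*q(-14, 17) = ((1 + (-1)**2)**2 - 11)*(-13) = ((1 + 1)**2 - 11)*(-13) = (2**2 - 11)*(-13) = (4 - 11)*(-13) = -7*(-13) = 91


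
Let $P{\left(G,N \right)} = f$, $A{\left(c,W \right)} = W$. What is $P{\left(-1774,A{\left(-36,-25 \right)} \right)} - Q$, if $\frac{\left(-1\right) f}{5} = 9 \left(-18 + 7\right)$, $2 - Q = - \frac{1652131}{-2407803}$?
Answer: $\frac{1188699010}{2407803} \approx 493.69$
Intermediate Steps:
$Q = \frac{3163475}{2407803}$ ($Q = 2 - - \frac{1652131}{-2407803} = 2 - \left(-1652131\right) \left(- \frac{1}{2407803}\right) = 2 - \frac{1652131}{2407803} = \frac{3163475}{2407803} \approx 1.3138$)
$f = 495$ ($f = - 5 \cdot 9 \left(-18 + 7\right) = - 5 \cdot 9 \left(-11\right) = \left(-5\right) \left(-99\right) = 495$)
$P{\left(G,N \right)} = 495$
$P{\left(-1774,A{\left(-36,-25 \right)} \right)} - Q = 495 - \frac{3163475}{2407803} = \frac{1188699010}{2407803}$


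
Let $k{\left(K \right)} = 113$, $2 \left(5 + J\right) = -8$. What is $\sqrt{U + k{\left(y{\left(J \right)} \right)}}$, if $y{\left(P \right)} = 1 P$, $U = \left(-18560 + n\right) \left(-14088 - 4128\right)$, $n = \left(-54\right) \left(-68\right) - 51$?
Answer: $\sqrt{272128937} \approx 16496.0$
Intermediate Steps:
$n = 3621$ ($n = 3672 - 51 = 3621$)
$U = 272128824$ ($U = \left(-18560 + 3621\right) \left(-14088 - 4128\right) = \left(-14939\right) \left(-18216\right) = 272128824$)
$J = -9$ ($J = -5 + \frac{1}{2} \left(-8\right) = -5 - 4 = -9$)
$y{\left(P \right)} = P$
$\sqrt{U + k{\left(y{\left(J \right)} \right)}} = \sqrt{272128824 + 113} = \sqrt{272128937}$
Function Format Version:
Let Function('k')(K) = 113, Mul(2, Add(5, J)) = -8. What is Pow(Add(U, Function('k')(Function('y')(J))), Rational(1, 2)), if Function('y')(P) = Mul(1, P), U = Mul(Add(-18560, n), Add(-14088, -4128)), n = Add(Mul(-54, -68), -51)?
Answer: Pow(272128937, Rational(1, 2)) ≈ 16496.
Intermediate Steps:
n = 3621 (n = Add(3672, -51) = 3621)
U = 272128824 (U = Mul(Add(-18560, 3621), Add(-14088, -4128)) = Mul(-14939, -18216) = 272128824)
J = -9 (J = Add(-5, Mul(Rational(1, 2), -8)) = Add(-5, -4) = -9)
Function('y')(P) = P
Pow(Add(U, Function('k')(Function('y')(J))), Rational(1, 2)) = Pow(Add(272128824, 113), Rational(1, 2)) = Pow(272128937, Rational(1, 2))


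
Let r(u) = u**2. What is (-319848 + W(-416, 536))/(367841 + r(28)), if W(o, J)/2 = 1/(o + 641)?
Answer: -71965798/82940625 ≈ -0.86768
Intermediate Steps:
W(o, J) = 2/(641 + o) (W(o, J) = 2/(o + 641) = 2/(641 + o))
(-319848 + W(-416, 536))/(367841 + r(28)) = (-319848 + 2/(641 - 416))/(367841 + 28**2) = (-319848 + 2/225)/(367841 + 784) = (-319848 + 2*(1/225))/368625 = (-319848 + 2/225)*(1/368625) = -71965798/225*1/368625 = -71965798/82940625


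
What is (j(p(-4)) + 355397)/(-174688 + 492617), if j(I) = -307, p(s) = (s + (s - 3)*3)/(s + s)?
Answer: 355090/317929 ≈ 1.1169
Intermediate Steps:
p(s) = (-9 + 4*s)/(2*s) (p(s) = (s + (-3 + s)*3)/((2*s)) = (s + (-9 + 3*s))*(1/(2*s)) = (-9 + 4*s)*(1/(2*s)) = (-9 + 4*s)/(2*s))
(j(p(-4)) + 355397)/(-174688 + 492617) = (-307 + 355397)/(-174688 + 492617) = 355090/317929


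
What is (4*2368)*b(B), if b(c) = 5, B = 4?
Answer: 47360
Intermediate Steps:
(4*2368)*b(B) = (4*2368)*5 = 9472*5 = 47360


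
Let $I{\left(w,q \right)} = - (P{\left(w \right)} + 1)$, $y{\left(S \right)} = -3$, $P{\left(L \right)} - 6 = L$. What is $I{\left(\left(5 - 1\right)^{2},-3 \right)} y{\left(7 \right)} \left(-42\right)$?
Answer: $-2898$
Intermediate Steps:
$P{\left(L \right)} = 6 + L$
$I{\left(w,q \right)} = -7 - w$ ($I{\left(w,q \right)} = - (\left(6 + w\right) + 1) = - (7 + w) = -7 - w$)
$I{\left(\left(5 - 1\right)^{2},-3 \right)} y{\left(7 \right)} \left(-42\right) = \left(-7 - \left(5 - 1\right)^{2}\right) \left(-3\right) \left(-42\right) = \left(-7 - 4^{2}\right) \left(-3\right) \left(-42\right) = \left(-7 - 16\right) \left(-3\right) \left(-42\right) = \left(-23\right) \left(-3\right) \left(-42\right) = 69 \left(-42\right) = -2898$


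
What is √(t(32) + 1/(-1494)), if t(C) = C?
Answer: √7935962/498 ≈ 5.6568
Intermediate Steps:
√(t(32) + 1/(-1494)) = √(32 + 1/(-1494)) = √(32 - 1/1494) = √(47807/1494) = √7935962/498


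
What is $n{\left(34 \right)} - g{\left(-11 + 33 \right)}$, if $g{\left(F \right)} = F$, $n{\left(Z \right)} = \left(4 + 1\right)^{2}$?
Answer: $3$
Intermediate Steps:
$n{\left(Z \right)} = 25$ ($n{\left(Z \right)} = 5^{2} = 25$)
$n{\left(34 \right)} - g{\left(-11 + 33 \right)} = 25 - \left(-11 + 33\right) = 25 - 22 = 3$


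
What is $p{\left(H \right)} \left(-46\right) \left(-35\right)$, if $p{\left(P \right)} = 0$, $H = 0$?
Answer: $0$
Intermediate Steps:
$p{\left(H \right)} \left(-46\right) \left(-35\right) = 0 \left(-46\right) \left(-35\right) = 0 \left(-35\right) = 0$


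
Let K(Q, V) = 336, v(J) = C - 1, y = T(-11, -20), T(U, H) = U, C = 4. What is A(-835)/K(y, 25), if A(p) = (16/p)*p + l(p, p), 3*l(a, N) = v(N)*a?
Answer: -39/16 ≈ -2.4375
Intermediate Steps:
y = -11
v(J) = 3 (v(J) = 4 - 1 = 3)
l(a, N) = a (l(a, N) = (3*a)/3 = a)
A(p) = 16 + p (A(p) = (16/p)*p + p = 16 + p)
A(-835)/K(y, 25) = (16 - 835)/336 = -819*1/336 = -39/16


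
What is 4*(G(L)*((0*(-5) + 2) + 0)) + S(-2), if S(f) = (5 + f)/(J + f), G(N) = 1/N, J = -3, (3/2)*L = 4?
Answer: 12/5 ≈ 2.4000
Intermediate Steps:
L = 8/3 (L = (⅔)*4 = 8/3 ≈ 2.6667)
S(f) = (5 + f)/(-3 + f)
4*(G(L)*((0*(-5) + 2) + 0)) + S(-2) = 4*(((0*(-5) + 2) + 0)/(8/3)) + (5 - 2)/(-3 - 2) = 4*(3*((0 + 2) + 0)/8) + 3/(-5) = 4*(3*(2 + 0)/8) - ⅕*3 = 4*((3/8)*2) - ⅗ = 4*(¾) - ⅗ = 3 - ⅗ = 12/5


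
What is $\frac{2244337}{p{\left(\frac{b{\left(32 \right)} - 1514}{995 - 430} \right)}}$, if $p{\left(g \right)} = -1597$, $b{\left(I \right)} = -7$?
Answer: $- \frac{2244337}{1597} \approx -1405.3$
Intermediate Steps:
$\frac{2244337}{p{\left(\frac{b{\left(32 \right)} - 1514}{995 - 430} \right)}} = \frac{2244337}{-1597} = 2244337 \left(- \frac{1}{1597}\right) = - \frac{2244337}{1597}$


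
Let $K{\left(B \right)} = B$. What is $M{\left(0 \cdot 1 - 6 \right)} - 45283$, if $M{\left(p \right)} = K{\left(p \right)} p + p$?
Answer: $-45253$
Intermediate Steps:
$M{\left(p \right)} = p + p^{2}$ ($M{\left(p \right)} = p p + p = p^{2} + p = p + p^{2}$)
$M{\left(0 \cdot 1 - 6 \right)} - 45283 = \left(0 \cdot 1 - 6\right) \left(1 + \left(0 \cdot 1 - 6\right)\right) - 45283 = \left(0 - 6\right) \left(1 + \left(0 - 6\right)\right) - 45283 = - 6 \left(1 - 6\right) - 45283 = \left(-6\right) \left(-5\right) - 45283 = 30 - 45283 = -45253$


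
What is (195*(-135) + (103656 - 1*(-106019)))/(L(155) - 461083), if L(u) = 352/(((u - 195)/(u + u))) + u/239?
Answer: -1153175/2917123 ≈ -0.39531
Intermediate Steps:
L(u) = u/239 + 704*u/(-195 + u) (L(u) = 352/(((-195 + u)/((2*u)))) + u*(1/239) = 352/(((-195 + u)*(1/(2*u)))) + u/239 = 352/(((-195 + u)/(2*u))) + u/239 = 352*(2*u/(-195 + u)) + u/239 = 704*u/(-195 + u) + u/239 = u/239 + 704*u/(-195 + u))
(195*(-135) + (103656 - 1*(-106019)))/(L(155) - 461083) = (195*(-135) + (103656 - 1*(-106019)))/((1/239)*155*(168061 + 155)/(-195 + 155) - 461083) = (-26325 + (103656 + 106019))/((1/239)*155*168216/(-40) - 461083) = (-26325 + 209675)/((1/239)*155*(-1/40)*168216 - 461083) = 183350/(-651837/239 - 461083) = 183350/(-110850674/239) = 183350*(-239/110850674) = -1153175/2917123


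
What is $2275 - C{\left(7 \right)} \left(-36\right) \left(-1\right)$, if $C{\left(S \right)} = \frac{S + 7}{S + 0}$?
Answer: $2203$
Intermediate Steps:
$C{\left(S \right)} = \frac{7 + S}{S}$
$2275 - C{\left(7 \right)} \left(-36\right) \left(-1\right) = 2275 - \frac{7 + 7}{7} \left(-36\right) \left(-1\right) = 2275 - \frac{1}{7} \cdot 14 \left(-36\right) \left(-1\right) = 2275 - 2 \left(-36\right) \left(-1\right) = 2275 - \left(-72\right) \left(-1\right) = 2275 - 72 = 2203$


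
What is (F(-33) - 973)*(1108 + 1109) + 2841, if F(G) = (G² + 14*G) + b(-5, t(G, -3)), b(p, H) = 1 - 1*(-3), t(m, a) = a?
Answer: -755373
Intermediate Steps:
b(p, H) = 4 (b(p, H) = 1 + 3 = 4)
F(G) = 4 + G² + 14*G (F(G) = (G² + 14*G) + 4 = 4 + G² + 14*G)
(F(-33) - 973)*(1108 + 1109) + 2841 = ((4 + (-33)² + 14*(-33)) - 973)*(1108 + 1109) + 2841 = ((4 + 1089 - 462) - 973)*2217 + 2841 = (631 - 973)*2217 + 2841 = -342*2217 + 2841 = -758214 + 2841 = -755373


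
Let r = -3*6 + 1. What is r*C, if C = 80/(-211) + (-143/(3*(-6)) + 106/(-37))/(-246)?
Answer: 234951781/34569396 ≈ 6.7965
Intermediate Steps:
C = -13820693/34569396 (C = 80*(-1/211) + (-143/(-18) + 106*(-1/37))*(-1/246) = -80/211 + (-143*(-1/18) - 106/37)*(-1/246) = -80/211 + (143/18 - 106/37)*(-1/246) = -80/211 + (3383/666)*(-1/246) = -80/211 - 3383/163836 = -13820693/34569396 ≈ -0.39980)
r = -17 (r = -18 + 1 = -17)
r*C = -17*(-13820693/34569396) = 234951781/34569396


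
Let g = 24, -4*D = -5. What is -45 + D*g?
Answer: -15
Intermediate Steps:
D = 5/4 (D = -¼*(-5) = 5/4 ≈ 1.2500)
-45 + D*g = -45 + (5/4)*24 = -45 + 30 = -15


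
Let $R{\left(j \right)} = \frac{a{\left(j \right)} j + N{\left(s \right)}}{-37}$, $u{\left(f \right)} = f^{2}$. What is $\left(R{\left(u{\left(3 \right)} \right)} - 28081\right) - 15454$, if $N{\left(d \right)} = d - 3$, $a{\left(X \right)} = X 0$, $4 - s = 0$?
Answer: $- \frac{1610796}{37} \approx -43535.0$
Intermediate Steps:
$s = 4$ ($s = 4 - 0 = 4 + 0 = 4$)
$a{\left(X \right)} = 0$
$N{\left(d \right)} = -3 + d$
$R{\left(j \right)} = - \frac{1}{37}$ ($R{\left(j \right)} = \frac{0 j + \left(-3 + 4\right)}{-37} = \left(0 + 1\right) \left(- \frac{1}{37}\right) = 1 \left(- \frac{1}{37}\right) = - \frac{1}{37}$)
$\left(R{\left(u{\left(3 \right)} \right)} - 28081\right) - 15454 = \left(- \frac{1}{37} - 28081\right) - 15454 = - \frac{1038998}{37} - 15454 = - \frac{1610796}{37}$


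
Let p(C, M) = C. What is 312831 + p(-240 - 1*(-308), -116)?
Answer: 312899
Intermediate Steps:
312831 + p(-240 - 1*(-308), -116) = 312831 + (-240 - 1*(-308)) = 312831 + (-240 + 308) = 312831 + 68 = 312899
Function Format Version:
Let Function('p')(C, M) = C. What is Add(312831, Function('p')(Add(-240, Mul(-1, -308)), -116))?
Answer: 312899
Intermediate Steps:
Add(312831, Function('p')(Add(-240, Mul(-1, -308)), -116)) = Add(312831, Add(-240, Mul(-1, -308))) = Add(312831, Add(-240, 308)) = Add(312831, 68) = 312899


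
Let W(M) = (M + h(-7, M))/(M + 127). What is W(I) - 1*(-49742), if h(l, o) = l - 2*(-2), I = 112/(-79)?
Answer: 493490033/9921 ≈ 49742.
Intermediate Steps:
I = -112/79 (I = 112*(-1/79) = -112/79 ≈ -1.4177)
h(l, o) = 4 + l (h(l, o) = l + 4 = 4 + l)
W(M) = (-3 + M)/(127 + M) (W(M) = (M + (4 - 7))/(M + 127) = (M - 3)/(127 + M) = (-3 + M)/(127 + M))
W(I) - 1*(-49742) = (-3 - 112/79)/(127 - 112/79) - 1*(-49742) = -349/79/(9921/79) + 49742 = (79/9921)*(-349/79) + 49742 = -349/9921 + 49742 = 493490033/9921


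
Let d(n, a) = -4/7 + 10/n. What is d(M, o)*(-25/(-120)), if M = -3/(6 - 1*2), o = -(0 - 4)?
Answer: -365/126 ≈ -2.8968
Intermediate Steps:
o = 4 (o = -1*(-4) = 4)
M = -3/4 (M = -3/(6 - 2) = -3/4 ≈ -0.75000)
d(n, a) = -4/7 + 10/n (d(n, a) = -4*1/7 + 10/n = -4/7 + 10/n)
d(M, o)*(-25/(-120)) = (-4/7 + 10/(-3/4))*(-25/(-120)) = (-4/7 + 10*(-4/3))*(-25*(-1/120)) = (-4/7 - 40/3)*(5/24) = -292/21*5/24 = -365/126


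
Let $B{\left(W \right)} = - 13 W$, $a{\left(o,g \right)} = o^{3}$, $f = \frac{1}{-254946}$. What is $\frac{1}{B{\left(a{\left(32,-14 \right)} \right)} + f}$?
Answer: $- \frac{254946}{108602916865} \approx -2.3475 \cdot 10^{-6}$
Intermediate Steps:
$f = - \frac{1}{254946} \approx -3.9224 \cdot 10^{-6}$
$\frac{1}{B{\left(a{\left(32,-14 \right)} \right)} + f} = \frac{1}{- 13 \cdot 32^{3} - \frac{1}{254946}} = \frac{1}{\left(-13\right) 32768 - \frac{1}{254946}} = \frac{1}{-425984 - \frac{1}{254946}} = \frac{1}{- \frac{108602916865}{254946}} = - \frac{254946}{108602916865}$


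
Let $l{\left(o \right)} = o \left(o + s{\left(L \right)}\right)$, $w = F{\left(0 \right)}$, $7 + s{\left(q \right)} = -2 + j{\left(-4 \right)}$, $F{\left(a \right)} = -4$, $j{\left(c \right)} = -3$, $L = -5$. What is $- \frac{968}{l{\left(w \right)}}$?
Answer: $- \frac{121}{8} \approx -15.125$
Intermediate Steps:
$s{\left(q \right)} = -12$ ($s{\left(q \right)} = -7 - 5 = -12$)
$w = -4$
$l{\left(o \right)} = o \left(-12 + o\right)$ ($l{\left(o \right)} = o \left(o - 12\right) = o \left(-12 + o\right)$)
$- \frac{968}{l{\left(w \right)}} = - \frac{968}{\left(-4\right) \left(-12 - 4\right)} = - \frac{968}{\left(-4\right) \left(-16\right)} = - \frac{968}{64} = \left(-968\right) \frac{1}{64} = - \frac{121}{8}$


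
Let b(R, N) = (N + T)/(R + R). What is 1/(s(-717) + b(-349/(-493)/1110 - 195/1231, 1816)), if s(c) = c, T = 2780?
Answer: -106280231/1624227944367 ≈ -6.5434e-5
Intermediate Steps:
b(R, N) = (2780 + N)/(2*R) (b(R, N) = (N + 2780)/(R + R) = (2780 + N)/((2*R)) = (2780 + N)*(1/(2*R)) = (2780 + N)/(2*R))
1/(s(-717) + b(-349/(-493)/1110 - 195/1231, 1816)) = 1/(-717 + (2780 + 1816)/(2*(-349/(-493)/1110 - 195/1231))) = 1/(-717 + (1/2)*4596/(-349*(-1/493)*(1/1110) - 195*1/1231)) = 1/(-717 + (1/2)*4596/((349/493)*(1/1110) - 195/1231)) = 1/(-717 + (1/2)*4596/(349/547230 - 195/1231)) = 1/(-717 + (1/2)*4596/(-106280231/673640130)) = 1/(-717 + (1/2)*(-673640130/106280231)*4596) = 1/(-717 - 1548025018740/106280231) = 1/(-1624227944367/106280231) = -106280231/1624227944367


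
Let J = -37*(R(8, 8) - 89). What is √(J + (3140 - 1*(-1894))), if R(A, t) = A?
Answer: √8031 ≈ 89.616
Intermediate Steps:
J = 2997 (J = -37*(8 - 89) = -37*(-81) = 2997)
√(J + (3140 - 1*(-1894))) = √(2997 + (3140 - 1*(-1894))) = √(2997 + (3140 + 1894)) = √(2997 + 5034) = √8031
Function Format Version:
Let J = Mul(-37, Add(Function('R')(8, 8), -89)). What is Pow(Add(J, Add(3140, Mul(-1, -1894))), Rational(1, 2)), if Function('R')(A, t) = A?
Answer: Pow(8031, Rational(1, 2)) ≈ 89.616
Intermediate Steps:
J = 2997 (J = Mul(-37, Add(8, -89)) = Mul(-37, -81) = 2997)
Pow(Add(J, Add(3140, Mul(-1, -1894))), Rational(1, 2)) = Pow(Add(2997, Add(3140, Mul(-1, -1894))), Rational(1, 2)) = Pow(Add(2997, Add(3140, 1894)), Rational(1, 2)) = Pow(Add(2997, 5034), Rational(1, 2)) = Pow(8031, Rational(1, 2))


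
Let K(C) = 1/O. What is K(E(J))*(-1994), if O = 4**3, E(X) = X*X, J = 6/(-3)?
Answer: -997/32 ≈ -31.156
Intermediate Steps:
J = -2 (J = 6*(-1/3) = -2)
E(X) = X**2
O = 64
K(C) = 1/64
K(E(J))*(-1994) = (1/64)*(-1994) = -997/32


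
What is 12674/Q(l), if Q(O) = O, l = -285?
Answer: -12674/285 ≈ -44.470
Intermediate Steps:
12674/Q(l) = 12674/(-285) = 12674*(-1/285) = -12674/285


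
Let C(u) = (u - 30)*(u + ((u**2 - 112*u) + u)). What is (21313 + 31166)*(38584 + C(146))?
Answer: 34021086120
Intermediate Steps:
C(u) = (-30 + u)*(u**2 - 110*u) (C(u) = (-30 + u)*(u + (u**2 - 111*u)) = (-30 + u)*(u**2 - 110*u))
(21313 + 31166)*(38584 + C(146)) = (21313 + 31166)*(38584 + 146*(3300 + 146**2 - 140*146)) = 52479*(38584 + 146*(3300 + 21316 - 20440)) = 52479*(38584 + 146*4176) = 52479*(38584 + 609696) = 52479*648280 = 34021086120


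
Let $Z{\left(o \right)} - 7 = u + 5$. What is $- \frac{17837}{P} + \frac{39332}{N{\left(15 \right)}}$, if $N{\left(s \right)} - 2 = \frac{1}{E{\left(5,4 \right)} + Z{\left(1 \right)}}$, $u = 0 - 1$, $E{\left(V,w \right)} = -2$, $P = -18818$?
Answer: $\frac{6661685087}{357542} \approx 18632.0$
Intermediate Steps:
$u = -1$ ($u = 0 - 1 = -1$)
$Z{\left(o \right)} = 11$ ($Z{\left(o \right)} = 7 + \left(-1 + 5\right) = 7 + 4 = 11$)
$N{\left(s \right)} = \frac{19}{9}$ ($N{\left(s \right)} = 2 + \frac{1}{-2 + 11} = 2 + \frac{1}{9} = \frac{19}{9}$)
$- \frac{17837}{P} + \frac{39332}{N{\left(15 \right)}} = - \frac{17837}{-18818} + \frac{39332}{\frac{19}{9}} = \left(-17837\right) \left(- \frac{1}{18818}\right) + 39332 \cdot \frac{9}{19} = \frac{17837}{18818} + \frac{353988}{19} = \frac{6661685087}{357542}$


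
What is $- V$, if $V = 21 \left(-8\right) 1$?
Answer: $168$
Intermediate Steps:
$V = -168$ ($V = \left(-168\right) 1 = -168$)
$- V = \left(-1\right) \left(-168\right) = 168$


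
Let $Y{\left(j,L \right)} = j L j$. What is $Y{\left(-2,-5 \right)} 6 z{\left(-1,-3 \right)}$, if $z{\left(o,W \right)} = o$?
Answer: $120$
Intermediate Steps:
$Y{\left(j,L \right)} = L j^{2}$ ($Y{\left(j,L \right)} = L j j = L j^{2}$)
$Y{\left(-2,-5 \right)} 6 z{\left(-1,-3 \right)} = - 5 \left(-2\right)^{2} \cdot 6 \left(-1\right) = \left(-5\right) 4 \cdot 6 \left(-1\right) = \left(-20\right) 6 \left(-1\right) = \left(-120\right) \left(-1\right) = 120$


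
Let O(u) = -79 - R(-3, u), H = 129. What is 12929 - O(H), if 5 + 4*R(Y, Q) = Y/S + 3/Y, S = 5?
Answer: 260127/20 ≈ 13006.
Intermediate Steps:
R(Y, Q) = -5/4 + Y/20 + 3/(4*Y) (R(Y, Q) = -5/4 + (Y/5 + 3/Y)/4 = -5/4 + (3/Y + Y/5)/4 = -5/4 + (Y/20 + 3/(4*Y)) = -5/4 + Y/20 + 3/(4*Y))
O(u) = -1547/20 (O(u) = -79 - (15 - 3*(-25 - 3))/(20*(-3)) = -79 - (-1)*(15 - 3*(-28))/(20*3) = -79 - (-1)*(15 + 84)/(20*3) = -79 - (-1)*99/(20*3) = -79 - 1*(-33/20) = -79 + 33/20 = -1547/20)
12929 - O(H) = 12929 - 1*(-1547/20) = 12929 + 1547/20 = 260127/20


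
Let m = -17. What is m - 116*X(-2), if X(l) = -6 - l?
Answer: 447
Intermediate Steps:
m - 116*X(-2) = -17 - 116*(-6 - 1*(-2)) = -17 - 116*(-6 + 2) = -17 - 116*(-4) = -17 + 464 = 447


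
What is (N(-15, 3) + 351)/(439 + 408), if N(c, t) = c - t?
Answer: 333/847 ≈ 0.39315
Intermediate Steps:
(N(-15, 3) + 351)/(439 + 408) = ((-15 - 1*3) + 351)/(439 + 408) = ((-15 - 3) + 351)/847 = (-18 + 351)*(1/847) = 333*(1/847) = 333/847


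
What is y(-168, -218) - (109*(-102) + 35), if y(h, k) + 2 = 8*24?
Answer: 11273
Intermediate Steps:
y(h, k) = 190 (y(h, k) = -2 + 8*24 = -2 + 192 = 190)
y(-168, -218) - (109*(-102) + 35) = 190 - (109*(-102) + 35) = 190 - (-11118 + 35) = 190 - 1*(-11083) = 190 + 11083 = 11273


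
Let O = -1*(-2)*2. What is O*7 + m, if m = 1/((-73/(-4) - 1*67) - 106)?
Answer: 17328/619 ≈ 27.994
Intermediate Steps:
m = -4/619 (m = 1/((-73*(-¼) - 67) - 106) = 1/((73/4 - 67) - 106) = 1/(-195/4 - 106) = 1/(-619/4) = -4/619 ≈ -0.0064620)
O = 4 (O = 2*2 = 4)
O*7 + m = 4*7 - 4/619 = 28 - 4/619 = 17328/619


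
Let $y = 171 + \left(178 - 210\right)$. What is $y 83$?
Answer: $11537$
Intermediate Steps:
$y = 139$ ($y = 171 - 32 = 139$)
$y 83 = 139 \cdot 83 = 11537$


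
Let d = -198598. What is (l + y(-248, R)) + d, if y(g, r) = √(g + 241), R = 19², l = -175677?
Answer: -374275 + I*√7 ≈ -3.7428e+5 + 2.6458*I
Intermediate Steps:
R = 361
y(g, r) = √(241 + g)
(l + y(-248, R)) + d = (-175677 + √(241 - 248)) - 198598 = (-175677 + √(-7)) - 198598 = (-175677 + I*√7) - 198598 = -374275 + I*√7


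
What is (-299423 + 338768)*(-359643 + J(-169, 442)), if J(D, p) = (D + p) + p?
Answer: -14122022160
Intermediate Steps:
J(D, p) = D + 2*p
(-299423 + 338768)*(-359643 + J(-169, 442)) = (-299423 + 338768)*(-359643 + (-169 + 2*442)) = 39345*(-359643 + (-169 + 884)) = 39345*(-359643 + 715) = 39345*(-358928) = -14122022160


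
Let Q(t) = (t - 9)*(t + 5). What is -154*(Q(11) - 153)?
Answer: 18634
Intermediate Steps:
Q(t) = (-9 + t)*(5 + t)
-154*(Q(11) - 153) = -154*((-45 + 11² - 4*11) - 153) = -154*((-45 + 121 - 44) - 153) = -154*(32 - 153) = -154*(-121) = 18634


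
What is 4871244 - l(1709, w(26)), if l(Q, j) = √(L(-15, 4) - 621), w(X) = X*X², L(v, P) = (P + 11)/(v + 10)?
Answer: 4871244 - 4*I*√39 ≈ 4.8712e+6 - 24.98*I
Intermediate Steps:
L(v, P) = (11 + P)/(10 + v)
w(X) = X³
l(Q, j) = 4*I*√39 (l(Q, j) = √((11 + 4)/(10 - 15) - 621) = √(15/(-5) - 621) = √(-⅕*15 - 621) = √(-3 - 621) = √(-624) = 4*I*√39)
4871244 - l(1709, w(26)) = 4871244 - 4*I*√39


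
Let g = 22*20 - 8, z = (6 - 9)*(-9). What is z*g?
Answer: 11664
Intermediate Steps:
z = 27 (z = -3*(-9) = 27)
g = 432 (g = 440 - 8 = 432)
z*g = 27*432 = 11664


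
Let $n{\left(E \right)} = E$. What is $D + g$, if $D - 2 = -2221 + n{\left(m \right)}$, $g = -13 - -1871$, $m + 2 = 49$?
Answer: $-314$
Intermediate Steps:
$m = 47$ ($m = -2 + 49 = 47$)
$g = 1858$ ($g = -13 + 1871 = 1858$)
$D = -2172$ ($D = 2 + \left(-2221 + 47\right) = 2 - 2174 = -2172$)
$D + g = -2172 + 1858 = -314$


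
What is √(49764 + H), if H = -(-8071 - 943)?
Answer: √58778 ≈ 242.44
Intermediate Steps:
H = 9014 (H = -1*(-9014) = 9014)
√(49764 + H) = √(49764 + 9014) = √58778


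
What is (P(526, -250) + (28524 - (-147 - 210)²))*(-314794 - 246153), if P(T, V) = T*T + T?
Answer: -100003948319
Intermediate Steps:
P(T, V) = T + T² (P(T, V) = T² + T = T + T²)
(P(526, -250) + (28524 - (-147 - 210)²))*(-314794 - 246153) = (526*(1 + 526) + (28524 - (-147 - 210)²))*(-314794 - 246153) = (526*527 + (28524 - 1*(-357)²))*(-560947) = (277202 + (28524 - 1*127449))*(-560947) = (277202 + (28524 - 127449))*(-560947) = (277202 - 98925)*(-560947) = 178277*(-560947) = -100003948319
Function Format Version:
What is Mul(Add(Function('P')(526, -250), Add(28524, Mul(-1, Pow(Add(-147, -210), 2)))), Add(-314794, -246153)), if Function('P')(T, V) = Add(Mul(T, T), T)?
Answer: -100003948319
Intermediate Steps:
Function('P')(T, V) = Add(T, Pow(T, 2)) (Function('P')(T, V) = Add(Pow(T, 2), T) = Add(T, Pow(T, 2)))
Mul(Add(Function('P')(526, -250), Add(28524, Mul(-1, Pow(Add(-147, -210), 2)))), Add(-314794, -246153)) = Mul(Add(Mul(526, Add(1, 526)), Add(28524, Mul(-1, Pow(Add(-147, -210), 2)))), Add(-314794, -246153)) = Mul(Add(Mul(526, 527), Add(28524, Mul(-1, Pow(-357, 2)))), -560947) = Mul(Add(277202, Add(28524, Mul(-1, 127449))), -560947) = Mul(Add(277202, Add(28524, -127449)), -560947) = Mul(Add(277202, -98925), -560947) = Mul(178277, -560947) = -100003948319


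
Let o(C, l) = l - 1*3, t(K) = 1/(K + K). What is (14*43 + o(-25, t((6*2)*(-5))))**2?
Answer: 5166590641/14400 ≈ 3.5879e+5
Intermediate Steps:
t(K) = 1/(2*K)
o(C, l) = -3 + l (o(C, l) = l - 3 = -3 + l)
(14*43 + o(-25, t((6*2)*(-5))))**2 = (14*43 + (-3 + 1/(2*(((6*2)*(-5))))))**2 = (602 + (-3 + 1/(2*((12*(-5))))))**2 = (602 + (-3 + (1/2)/(-60)))**2 = (602 + (-3 + (1/2)*(-1/60)))**2 = (602 + (-3 - 1/120))**2 = (602 - 361/120)**2 = (71879/120)**2 = 5166590641/14400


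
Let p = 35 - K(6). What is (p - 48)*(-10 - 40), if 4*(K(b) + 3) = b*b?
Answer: 950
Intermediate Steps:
K(b) = -3 + b**2/4 (K(b) = -3 + (b*b)/4 = -3 + b**2/4)
p = 29 (p = 35 - (-3 + (1/4)*6**2) = 35 - (-3 + (1/4)*36) = 35 - (-3 + 9) = 35 - 1*6 = 35 - 6 = 29)
(p - 48)*(-10 - 40) = (29 - 48)*(-10 - 40) = -19*(-50) = 950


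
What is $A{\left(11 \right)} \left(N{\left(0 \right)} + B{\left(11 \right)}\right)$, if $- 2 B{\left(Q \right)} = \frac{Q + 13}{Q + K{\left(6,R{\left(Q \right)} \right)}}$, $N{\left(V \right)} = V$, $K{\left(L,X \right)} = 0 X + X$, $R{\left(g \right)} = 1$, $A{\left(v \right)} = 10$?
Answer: $-10$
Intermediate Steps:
$K{\left(L,X \right)} = X$ ($K{\left(L,X \right)} = 0 + X = X$)
$B{\left(Q \right)} = - \frac{13 + Q}{2 \left(1 + Q\right)}$ ($B{\left(Q \right)} = - \frac{\left(Q + 13\right) \frac{1}{Q + 1}}{2} = - \frac{\left(13 + Q\right) \frac{1}{1 + Q}}{2} = - \frac{\frac{1}{1 + Q} \left(13 + Q\right)}{2} = - \frac{13 + Q}{2 \left(1 + Q\right)}$)
$A{\left(11 \right)} \left(N{\left(0 \right)} + B{\left(11 \right)}\right) = 10 \left(0 + \frac{-13 - 11}{2 \left(1 + 11\right)}\right) = 10 \left(0 + \frac{-13 - 11}{2 \cdot 12}\right) = 10 \left(0 + \frac{1}{2} \cdot \frac{1}{12} \left(-24\right)\right) = 10 \left(0 - 1\right) = 10 \left(-1\right) = -10$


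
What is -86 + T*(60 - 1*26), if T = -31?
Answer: -1140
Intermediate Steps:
-86 + T*(60 - 1*26) = -86 - 31*(60 - 1*26) = -86 - 31*(60 - 26) = -86 - 31*34 = -86 - 1054 = -1140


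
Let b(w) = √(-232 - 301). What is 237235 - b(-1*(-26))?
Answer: 237235 - I*√533 ≈ 2.3724e+5 - 23.087*I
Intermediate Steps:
b(w) = I*√533 (b(w) = √(-533) = I*√533)
237235 - b(-1*(-26)) = 237235 - I*√533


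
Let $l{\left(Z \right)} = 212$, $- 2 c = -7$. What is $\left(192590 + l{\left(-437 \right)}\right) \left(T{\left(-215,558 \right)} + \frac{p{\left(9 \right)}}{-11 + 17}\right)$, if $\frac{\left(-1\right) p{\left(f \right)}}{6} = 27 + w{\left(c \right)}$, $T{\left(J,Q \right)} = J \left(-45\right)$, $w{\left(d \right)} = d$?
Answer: $1859478889$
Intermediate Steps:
$c = \frac{7}{2}$ ($c = \left(- \frac{1}{2}\right) \left(-7\right) = \frac{7}{2} \approx 3.5$)
$T{\left(J,Q \right)} = - 45 J$
$p{\left(f \right)} = -183$ ($p{\left(f \right)} = - 6 \left(27 + \frac{7}{2}\right) = \left(-6\right) \frac{61}{2} = -183$)
$\left(192590 + l{\left(-437 \right)}\right) \left(T{\left(-215,558 \right)} + \frac{p{\left(9 \right)}}{-11 + 17}\right) = \left(192590 + 212\right) \left(\left(-45\right) \left(-215\right) + \frac{1}{-11 + 17} \left(-183\right)\right) = 192802 \left(9675 + \frac{1}{6} \left(-183\right)\right) = 192802 \left(9675 - \frac{61}{2}\right) = 192802 \cdot \frac{19289}{2} = 1859478889$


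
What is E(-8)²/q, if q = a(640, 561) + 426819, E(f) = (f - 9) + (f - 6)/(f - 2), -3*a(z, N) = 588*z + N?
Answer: 1521/1882450 ≈ 0.00080799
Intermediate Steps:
a(z, N) = -196*z - N/3 (a(z, N) = -(588*z + N)/3 = -(N + 588*z)/3 = -196*z - N/3)
E(f) = -9 + f + (-6 + f)/(-2 + f) (E(f) = (-9 + f) + (-6 + f)/(-2 + f) = -9 + f + (-6 + f)/(-2 + f))
q = 301192 (q = (-196*640 - ⅓*561) + 426819 = (-125440 - 187) + 426819 = -125627 + 426819 = 301192)
E(-8)²/q = ((12 + (-8)² - 10*(-8))/(-2 - 8))²/301192 = ((12 + 64 + 80)/(-10))²*(1/301192) = (-⅒*156)²*(1/301192) = (-78/5)²*(1/301192) = (6084/25)*(1/301192) = 1521/1882450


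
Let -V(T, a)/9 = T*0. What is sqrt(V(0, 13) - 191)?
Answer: I*sqrt(191) ≈ 13.82*I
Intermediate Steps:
V(T, a) = 0 (V(T, a) = -9*T*0 = -9*0 = 0)
sqrt(V(0, 13) - 191) = sqrt(0 - 191) = sqrt(-191) = I*sqrt(191)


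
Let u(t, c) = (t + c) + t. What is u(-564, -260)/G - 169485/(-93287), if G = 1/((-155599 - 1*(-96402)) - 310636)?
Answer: 47886848336033/93287 ≈ 5.1333e+8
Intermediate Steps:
u(t, c) = c + 2*t (u(t, c) = (c + t) + t = c + 2*t)
G = -1/369833 (G = 1/((-155599 + 96402) - 310636) = 1/(-59197 - 310636) = 1/(-369833) = -1/369833 ≈ -2.7039e-6)
u(-564, -260)/G - 169485/(-93287) = (-260 + 2*(-564))/(-1/369833) - 169485/(-93287) = (-260 - 1128)*(-369833) - 169485*(-1/93287) = -1388*(-369833) + 169485/93287 = 513328204 + 169485/93287 = 47886848336033/93287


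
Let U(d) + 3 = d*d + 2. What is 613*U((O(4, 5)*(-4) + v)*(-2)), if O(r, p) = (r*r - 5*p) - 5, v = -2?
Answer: 7149419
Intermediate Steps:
O(r, p) = -5 + r² - 5*p (O(r, p) = (r² - 5*p) - 5 = -5 + r² - 5*p)
U(d) = -1 + d² (U(d) = -3 + (d*d + 2) = -3 + (d² + 2) = -3 + (2 + d²) = -1 + d²)
613*U((O(4, 5)*(-4) + v)*(-2)) = 613*(-1 + (((-5 + 4² - 5*5)*(-4) - 2)*(-2))²) = 613*(-1 + (((-5 + 16 - 25)*(-4) - 2)*(-2))²) = 613*(-1 + ((-14*(-4) - 2)*(-2))²) = 613*(-1 + ((56 - 2)*(-2))²) = 613*(-1 + (54*(-2))²) = 613*(-1 + (-108)²) = 613*(-1 + 11664) = 613*11663 = 7149419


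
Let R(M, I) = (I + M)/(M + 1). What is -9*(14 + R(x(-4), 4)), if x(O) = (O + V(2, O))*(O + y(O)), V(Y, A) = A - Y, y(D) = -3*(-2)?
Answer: -2538/19 ≈ -133.58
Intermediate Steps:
y(D) = 6
x(O) = (-2 + 2*O)*(6 + O) (x(O) = (O + (O - 1*2))*(O + 6) = (O + (O - 2))*(6 + O) = (O + (-2 + O))*(6 + O) = (-2 + 2*O)*(6 + O))
R(M, I) = (I + M)/(1 + M)
-9*(14 + R(x(-4), 4)) = -9*(14 + (4 + (-12 + 2*(-4)**2 + 10*(-4)))/(1 + (-12 + 2*(-4)**2 + 10*(-4)))) = -9*(14 + (4 + (-12 + 2*16 - 40))/(1 + (-12 + 2*16 - 40))) = -9*(14 + (4 + (-12 + 32 - 40))/(1 + (-12 + 32 - 40))) = -9*(14 + (4 - 20)/(1 - 20)) = -9*(14 - 16/(-19)) = -9*(14 - 1/19*(-16)) = -9*(14 + 16/19) = -9*282/19 = -2538/19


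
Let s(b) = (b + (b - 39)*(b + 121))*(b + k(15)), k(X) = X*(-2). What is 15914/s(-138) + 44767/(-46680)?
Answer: -930635129/938127960 ≈ -0.99201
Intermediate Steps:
k(X) = -2*X
s(b) = (-30 + b)*(b + (-39 + b)*(121 + b)) (s(b) = (b + (b - 39)*(b + 121))*(b - 2*15) = (b + (-39 + b)*(121 + b))*(b - 30) = (b + (-39 + b)*(121 + b))*(-30 + b) = (-30 + b)*(b + (-39 + b)*(121 + b)))
15914/s(-138) + 44767/(-46680) = 15914/(141570 + (-138)³ - 7209*(-138) + 53*(-138)²) + 44767/(-46680) = 15914/(141570 - 2628072 + 994842 + 53*19044) + 44767*(-1/46680) = 15914/(141570 - 2628072 + 994842 + 1009332) - 44767/46680 = 15914/(-482328) - 44767/46680 = 15914*(-1/482328) - 44767/46680 = -7957/241164 - 44767/46680 = -930635129/938127960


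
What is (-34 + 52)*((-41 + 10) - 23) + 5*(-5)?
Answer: -997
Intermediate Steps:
(-34 + 52)*((-41 + 10) - 23) + 5*(-5) = 18*(-31 - 23) - 25 = 18*(-54) - 25 = -972 - 25 = -997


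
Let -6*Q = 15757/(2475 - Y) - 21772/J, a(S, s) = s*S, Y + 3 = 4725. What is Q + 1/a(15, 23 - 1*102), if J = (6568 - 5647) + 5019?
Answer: 66985738/37658115 ≈ 1.7788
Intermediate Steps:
Y = 4722 (Y = -3 + 4725 = 4722)
J = 5940 (J = 921 + 5019 = 5940)
a(S, s) = S*s
Q = 848323/476685 (Q = -(15757/(2475 - 1*4722) - 21772/5940)/6 = -(15757/(2475 - 4722) - 21772*1/5940)/6 = -(15757/(-2247) - 5443/1485)/6 = -(15757*(-1/2247) - 5443/1485)/6 = -(-2251/321 - 5443/1485)/6 = -1/6*(-1696646/158895) = 848323/476685 ≈ 1.7796)
Q + 1/a(15, 23 - 1*102) = 848323/476685 + 1/(15*(23 - 1*102)) = 848323/476685 + 1/(15*(23 - 102)) = 848323/476685 + 1/(15*(-79)) = 848323/476685 + 1/(-1185) = 848323/476685 - 1/1185 = 66985738/37658115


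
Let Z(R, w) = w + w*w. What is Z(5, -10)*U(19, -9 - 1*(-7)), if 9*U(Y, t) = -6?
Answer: -60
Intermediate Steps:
U(Y, t) = -⅔ (U(Y, t) = (⅑)*(-6) = -⅔)
Z(R, w) = w + w²
Z(5, -10)*U(19, -9 - 1*(-7)) = -10*(1 - 10)*(-⅔) = -10*(-9)*(-⅔) = 90*(-⅔) = -60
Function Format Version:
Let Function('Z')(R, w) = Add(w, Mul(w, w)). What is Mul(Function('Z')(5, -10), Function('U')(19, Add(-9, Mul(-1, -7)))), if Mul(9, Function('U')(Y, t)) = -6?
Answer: -60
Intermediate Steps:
Function('U')(Y, t) = Rational(-2, 3) (Function('U')(Y, t) = Mul(Rational(1, 9), -6) = Rational(-2, 3))
Function('Z')(R, w) = Add(w, Pow(w, 2))
Mul(Function('Z')(5, -10), Function('U')(19, Add(-9, Mul(-1, -7)))) = Mul(Mul(-10, Add(1, -10)), Rational(-2, 3)) = Mul(Mul(-10, -9), Rational(-2, 3)) = Mul(90, Rational(-2, 3)) = -60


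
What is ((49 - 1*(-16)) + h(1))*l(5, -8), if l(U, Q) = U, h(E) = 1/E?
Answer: 330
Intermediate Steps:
h(E) = 1/E
((49 - 1*(-16)) + h(1))*l(5, -8) = ((49 - 1*(-16)) + 1/1)*5 = ((49 + 16) + 1)*5 = (65 + 1)*5 = 66*5 = 330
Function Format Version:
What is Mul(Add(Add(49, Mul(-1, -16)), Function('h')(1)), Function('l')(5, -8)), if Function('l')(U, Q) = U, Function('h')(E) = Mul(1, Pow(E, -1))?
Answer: 330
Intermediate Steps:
Function('h')(E) = Pow(E, -1)
Mul(Add(Add(49, Mul(-1, -16)), Function('h')(1)), Function('l')(5, -8)) = Mul(Add(Add(49, Mul(-1, -16)), Pow(1, -1)), 5) = Mul(Add(Add(49, 16), 1), 5) = Mul(Add(65, 1), 5) = Mul(66, 5) = 330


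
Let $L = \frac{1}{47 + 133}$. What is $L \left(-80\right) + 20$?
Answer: $\frac{176}{9} \approx 19.556$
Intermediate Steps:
$L = \frac{1}{180} \approx 0.0055556$
$L \left(-80\right) + 20 = \frac{1}{180} \left(-80\right) + 20 = - \frac{4}{9} + 20 = \frac{176}{9}$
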